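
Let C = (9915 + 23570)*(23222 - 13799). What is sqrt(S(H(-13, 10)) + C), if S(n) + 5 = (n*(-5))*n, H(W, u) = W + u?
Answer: sqrt(315529105) ≈ 17763.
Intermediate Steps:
C = 315529155 (C = 33485*9423 = 315529155)
S(n) = -5 - 5*n**2 (S(n) = -5 + (n*(-5))*n = -5 + (-5*n)*n = -5 - 5*n**2)
sqrt(S(H(-13, 10)) + C) = sqrt((-5 - 5*(-13 + 10)**2) + 315529155) = sqrt((-5 - 5*(-3)**2) + 315529155) = sqrt((-5 - 5*9) + 315529155) = sqrt((-5 - 45) + 315529155) = sqrt(-50 + 315529155) = sqrt(315529105)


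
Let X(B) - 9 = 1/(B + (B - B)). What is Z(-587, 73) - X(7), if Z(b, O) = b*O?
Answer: -300021/7 ≈ -42860.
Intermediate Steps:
Z(b, O) = O*b
X(B) = 9 + 1/B (X(B) = 9 + 1/(B + (B - B)) = 9 + 1/(B + 0) = 9 + 1/B)
Z(-587, 73) - X(7) = 73*(-587) - (9 + 1/7) = -42851 - (9 + ⅐) = -42851 - 1*64/7 = -42851 - 64/7 = -300021/7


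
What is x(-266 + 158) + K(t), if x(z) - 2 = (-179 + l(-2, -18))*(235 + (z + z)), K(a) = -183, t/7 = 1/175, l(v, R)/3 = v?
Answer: -3696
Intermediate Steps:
l(v, R) = 3*v
t = 1/25 (t = 7/175 = 7*(1/175) = 1/25 ≈ 0.040000)
x(z) = -43473 - 370*z (x(z) = 2 + (-179 + 3*(-2))*(235 + (z + z)) = 2 + (-179 - 6)*(235 + 2*z) = 2 - 185*(235 + 2*z) = 2 + (-43475 - 370*z) = -43473 - 370*z)
x(-266 + 158) + K(t) = (-43473 - 370*(-266 + 158)) - 183 = (-43473 - 370*(-108)) - 183 = (-43473 + 39960) - 183 = -3513 - 183 = -3696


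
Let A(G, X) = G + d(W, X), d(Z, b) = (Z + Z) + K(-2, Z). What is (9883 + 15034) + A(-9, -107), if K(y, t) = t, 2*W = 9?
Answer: 49843/2 ≈ 24922.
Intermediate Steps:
W = 9/2 (W = (1/2)*9 = 9/2 ≈ 4.5000)
d(Z, b) = 3*Z (d(Z, b) = (Z + Z) + Z = 2*Z + Z = 3*Z)
A(G, X) = 27/2 + G (A(G, X) = G + 3*(9/2) = G + 27/2 = 27/2 + G)
(9883 + 15034) + A(-9, -107) = (9883 + 15034) + (27/2 - 9) = 24917 + 9/2 = 49843/2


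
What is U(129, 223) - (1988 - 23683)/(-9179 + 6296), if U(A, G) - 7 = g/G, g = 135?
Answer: 51583/642909 ≈ 0.080234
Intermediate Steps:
U(A, G) = 7 + 135/G
U(129, 223) - (1988 - 23683)/(-9179 + 6296) = (7 + 135/223) - (1988 - 23683)/(-9179 + 6296) = (7 + 135*(1/223)) - (-21695)/(-2883) = (7 + 135/223) - (-21695)*(-1)/2883 = 1696/223 - 1*21695/2883 = 1696/223 - 21695/2883 = 51583/642909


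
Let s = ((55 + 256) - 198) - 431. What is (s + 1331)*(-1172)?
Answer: -1187236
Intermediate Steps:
s = -318 (s = (311 - 198) - 431 = 113 - 431 = -318)
(s + 1331)*(-1172) = (-318 + 1331)*(-1172) = 1013*(-1172) = -1187236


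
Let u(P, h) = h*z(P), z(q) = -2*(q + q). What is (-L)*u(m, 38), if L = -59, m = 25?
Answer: -224200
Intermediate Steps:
z(q) = -4*q
u(P, h) = -4*P*h (u(P, h) = h*(-4*P) = -4*P*h)
(-L)*u(m, 38) = (-1*(-59))*(-4*25*38) = 59*(-3800) = -224200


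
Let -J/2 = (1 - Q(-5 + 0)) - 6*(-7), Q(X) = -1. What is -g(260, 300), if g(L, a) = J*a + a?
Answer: 26100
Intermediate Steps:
J = -88 (J = -2*((1 - 1*(-1)) - 6*(-7)) = -2*((1 + 1) + 42) = -2*(2 + 42) = -2*44 = -88)
g(L, a) = -87*a (g(L, a) = -88*a + a = -87*a)
-g(260, 300) = -(-87)*300 = -1*(-26100) = 26100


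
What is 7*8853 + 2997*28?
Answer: 145887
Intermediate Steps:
7*8853 + 2997*28 = 61971 + 83916 = 145887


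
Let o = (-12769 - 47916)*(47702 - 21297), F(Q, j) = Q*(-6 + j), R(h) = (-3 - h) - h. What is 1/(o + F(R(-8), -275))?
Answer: -1/1602391078 ≈ -6.2407e-10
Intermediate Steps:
R(h) = -3 - 2*h
o = -1602387425 (o = -60685*26405 = -1602387425)
1/(o + F(R(-8), -275)) = 1/(-1602387425 + (-3 - 2*(-8))*(-6 - 275)) = 1/(-1602387425 + (-3 + 16)*(-281)) = 1/(-1602387425 + 13*(-281)) = 1/(-1602387425 - 3653) = 1/(-1602391078) = -1/1602391078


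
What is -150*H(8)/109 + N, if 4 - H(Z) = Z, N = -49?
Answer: -4741/109 ≈ -43.495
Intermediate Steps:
H(Z) = 4 - Z
-150*H(8)/109 + N = -150*(4 - 1*8)/109 - 49 = -150*(4 - 8)/109 - 49 = -(-600)/109 - 49 = -150*(-4/109) - 49 = 600/109 - 49 = -4741/109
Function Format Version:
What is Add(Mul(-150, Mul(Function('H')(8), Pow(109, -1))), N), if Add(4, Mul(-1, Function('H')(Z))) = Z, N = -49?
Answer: Rational(-4741, 109) ≈ -43.495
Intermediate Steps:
Function('H')(Z) = Add(4, Mul(-1, Z))
Add(Mul(-150, Mul(Function('H')(8), Pow(109, -1))), N) = Add(Mul(-150, Mul(Add(4, Mul(-1, 8)), Pow(109, -1))), -49) = Add(Mul(-150, Mul(Add(4, -8), Rational(1, 109))), -49) = Add(Mul(-150, Mul(-4, Rational(1, 109))), -49) = Add(Mul(-150, Rational(-4, 109)), -49) = Add(Rational(600, 109), -49) = Rational(-4741, 109)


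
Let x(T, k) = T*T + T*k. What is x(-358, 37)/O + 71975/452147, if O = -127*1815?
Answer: -11789743857/34740714745 ≈ -0.33936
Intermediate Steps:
x(T, k) = T² + T*k
O = -230505
x(-358, 37)/O + 71975/452147 = -358*(-358 + 37)/(-230505) + 71975/452147 = -358*(-321)*(-1/230505) + 71975*(1/452147) = 114918*(-1/230505) + 71975/452147 = -38306/76835 + 71975/452147 = -11789743857/34740714745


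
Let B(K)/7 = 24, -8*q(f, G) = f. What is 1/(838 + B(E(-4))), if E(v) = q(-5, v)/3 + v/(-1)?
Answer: 1/1006 ≈ 0.00099404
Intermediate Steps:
q(f, G) = -f/8
E(v) = 5/24 - v (E(v) = -1/8*(-5)/3 + v/(-1) = (5/8)*(1/3) + v*(-1) = 5/24 - v)
B(K) = 168 (B(K) = 7*24 = 168)
1/(838 + B(E(-4))) = 1/(838 + 168) = 1/1006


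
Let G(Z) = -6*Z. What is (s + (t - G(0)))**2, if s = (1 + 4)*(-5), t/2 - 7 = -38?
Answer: 7569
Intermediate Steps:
t = -62 (t = 14 + 2*(-38) = 14 - 76 = -62)
s = -25 (s = 5*(-5) = -25)
(s + (t - G(0)))**2 = (-25 + (-62 - (-6)*0))**2 = (-25 + (-62 - 1*0))**2 = (-25 + (-62 + 0))**2 = (-25 - 62)**2 = (-87)**2 = 7569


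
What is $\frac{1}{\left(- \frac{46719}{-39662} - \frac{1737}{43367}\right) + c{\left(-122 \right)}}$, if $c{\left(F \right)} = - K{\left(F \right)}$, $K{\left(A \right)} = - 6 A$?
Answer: $- \frac{1720021954}{1257098900349} \approx -0.0013682$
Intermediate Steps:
$c{\left(F \right)} = 6 F$ ($c{\left(F \right)} = - \left(-6\right) F = 6 F$)
$\frac{1}{\left(- \frac{46719}{-39662} - \frac{1737}{43367}\right) + c{\left(-122 \right)}} = \frac{1}{\left(- \frac{46719}{-39662} - \frac{1737}{43367}\right) + 6 \left(-122\right)} = \frac{1}{\left(\left(-46719\right) \left(- \frac{1}{39662}\right) - \frac{1737}{43367}\right) - 732} = \frac{1}{\left(\frac{46719}{39662} - \frac{1737}{43367}\right) - 732} = \frac{1}{\frac{1957169979}{1720021954} - 732} = \frac{1}{- \frac{1257098900349}{1720021954}} = - \frac{1720021954}{1257098900349}$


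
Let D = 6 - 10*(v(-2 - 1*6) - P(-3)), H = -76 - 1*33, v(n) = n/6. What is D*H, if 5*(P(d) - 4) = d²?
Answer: -25288/3 ≈ -8429.3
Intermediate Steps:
P(d) = 4 + d²/5
v(n) = n/6 (v(n) = n*(⅙) = n/6)
H = -109 (H = -76 - 33 = -109)
D = 232/3 (D = 6 - 10*((-2 - 1*6)/6 - (4 + (⅕)*(-3)²)) = 6 - 10*((-2 - 6)/6 - (4 + (⅕)*9)) = 6 - 10*((⅙)*(-8) - (4 + 9/5)) = 6 - 10*(-4/3 - 1*29/5) = 6 - 10*(-4/3 - 29/5) = 6 - 10*(-107/15) = 6 + 214/3 = 232/3 ≈ 77.333)
D*H = (232/3)*(-109) = -25288/3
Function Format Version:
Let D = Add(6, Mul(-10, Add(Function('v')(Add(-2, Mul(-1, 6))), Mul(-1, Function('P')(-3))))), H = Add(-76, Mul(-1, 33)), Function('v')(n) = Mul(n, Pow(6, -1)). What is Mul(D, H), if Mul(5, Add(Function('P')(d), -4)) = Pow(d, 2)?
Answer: Rational(-25288, 3) ≈ -8429.3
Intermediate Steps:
Function('P')(d) = Add(4, Mul(Rational(1, 5), Pow(d, 2)))
Function('v')(n) = Mul(Rational(1, 6), n) (Function('v')(n) = Mul(n, Rational(1, 6)) = Mul(Rational(1, 6), n))
H = -109 (H = Add(-76, -33) = -109)
D = Rational(232, 3) (D = Add(6, Mul(-10, Add(Mul(Rational(1, 6), Add(-2, Mul(-1, 6))), Mul(-1, Add(4, Mul(Rational(1, 5), Pow(-3, 2))))))) = Add(6, Mul(-10, Add(Mul(Rational(1, 6), Add(-2, -6)), Mul(-1, Add(4, Mul(Rational(1, 5), 9)))))) = Add(6, Mul(-10, Add(Mul(Rational(1, 6), -8), Mul(-1, Add(4, Rational(9, 5)))))) = Add(6, Mul(-10, Add(Rational(-4, 3), Mul(-1, Rational(29, 5))))) = Add(6, Mul(-10, Add(Rational(-4, 3), Rational(-29, 5)))) = Add(6, Mul(-10, Rational(-107, 15))) = Add(6, Rational(214, 3)) = Rational(232, 3) ≈ 77.333)
Mul(D, H) = Mul(Rational(232, 3), -109) = Rational(-25288, 3)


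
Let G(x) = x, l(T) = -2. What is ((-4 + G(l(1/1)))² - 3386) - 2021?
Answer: -5371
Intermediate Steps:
((-4 + G(l(1/1)))² - 3386) - 2021 = ((-4 - 2)² - 3386) - 2021 = ((-6)² - 3386) - 2021 = (36 - 3386) - 2021 = -3350 - 2021 = -5371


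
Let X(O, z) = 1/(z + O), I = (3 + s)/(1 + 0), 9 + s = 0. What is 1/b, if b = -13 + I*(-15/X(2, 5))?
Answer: 1/617 ≈ 0.0016207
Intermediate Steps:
s = -9 (s = -9 + 0 = -9)
I = -6 (I = (3 - 9)/(1 + 0) = -6/1 = -6*1 = -6)
X(O, z) = 1/(O + z)
b = 617 (b = -13 - (-90)/(1/(2 + 5)) = -13 - (-90)/(1/7) = -13 - (-90)/1/7 = -13 - (-90)*7 = -13 - 6*(-105) = -13 + 630 = 617)
1/b = 1/617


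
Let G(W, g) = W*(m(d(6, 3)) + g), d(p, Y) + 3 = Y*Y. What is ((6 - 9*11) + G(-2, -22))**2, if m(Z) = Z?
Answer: 3721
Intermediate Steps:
d(p, Y) = -3 + Y**2 (d(p, Y) = -3 + Y*Y = -3 + Y**2)
G(W, g) = W*(6 + g) (G(W, g) = W*((-3 + 3**2) + g) = W*((-3 + 9) + g) = W*(6 + g))
((6 - 9*11) + G(-2, -22))**2 = ((6 - 9*11) - 2*(6 - 22))**2 = ((6 - 99) - 2*(-16))**2 = (-93 + 32)**2 = (-61)**2 = 3721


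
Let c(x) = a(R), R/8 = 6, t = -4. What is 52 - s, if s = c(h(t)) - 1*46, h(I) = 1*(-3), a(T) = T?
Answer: 50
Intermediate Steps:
R = 48 (R = 8*6 = 48)
h(I) = -3
c(x) = 48
s = 2 (s = 48 - 1*46 = 48 - 46 = 2)
52 - s = 52 - 1*2 = 52 - 2 = 50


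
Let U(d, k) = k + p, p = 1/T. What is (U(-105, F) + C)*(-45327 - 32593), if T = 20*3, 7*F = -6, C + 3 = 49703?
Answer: -81323728712/21 ≈ -3.8726e+9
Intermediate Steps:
C = 49700 (C = -3 + 49703 = 49700)
F = -6/7 (F = (1/7)*(-6) = -6/7 ≈ -0.85714)
T = 60
p = 1/60 ≈ 0.016667
U(d, k) = 1/60 + k (U(d, k) = k + 1/60 = 1/60 + k)
(U(-105, F) + C)*(-45327 - 32593) = ((1/60 - 6/7) + 49700)*(-45327 - 32593) = (-353/420 + 49700)*(-77920) = (20873647/420)*(-77920) = -81323728712/21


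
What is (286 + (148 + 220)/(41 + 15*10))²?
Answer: 3024340036/36481 ≈ 82902.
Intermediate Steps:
(286 + (148 + 220)/(41 + 15*10))² = (286 + 368/(41 + 150))² = (286 + 368/191)² = (54994/191)² = 3024340036/36481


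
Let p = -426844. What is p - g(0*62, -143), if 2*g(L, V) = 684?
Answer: -427186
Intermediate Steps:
g(L, V) = 342 (g(L, V) = (1/2)*684 = 342)
p - g(0*62, -143) = -426844 - 1*342 = -426844 - 342 = -427186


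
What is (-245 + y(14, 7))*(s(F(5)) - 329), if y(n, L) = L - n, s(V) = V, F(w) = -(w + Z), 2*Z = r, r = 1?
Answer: 84294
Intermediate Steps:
Z = 1/2 (Z = (1/2)*1 = 1/2 ≈ 0.50000)
F(w) = -1/2 - w (F(w) = -(w + 1/2) = -(1/2 + w) = -1/2 - w)
(-245 + y(14, 7))*(s(F(5)) - 329) = (-245 + (7 - 1*14))*((-1/2 - 1*5) - 329) = (-245 + (7 - 14))*((-1/2 - 5) - 329) = (-245 - 7)*(-11/2 - 329) = -252*(-669/2) = 84294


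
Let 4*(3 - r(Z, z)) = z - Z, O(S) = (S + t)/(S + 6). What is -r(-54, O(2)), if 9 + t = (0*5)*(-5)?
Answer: 329/32 ≈ 10.281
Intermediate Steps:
t = -9 (t = -9 + (0*5)*(-5) = -9 + 0*(-5) = -9 + 0 = -9)
O(S) = (-9 + S)/(6 + S) (O(S) = (S - 9)/(S + 6) = (-9 + S)/(6 + S))
r(Z, z) = 3 - z/4 + Z/4 (r(Z, z) = 3 - (z - Z)/4 = 3 + (-z/4 + Z/4) = 3 - z/4 + Z/4)
-r(-54, O(2)) = -(3 - (-9 + 2)/(4*(6 + 2)) + (¼)*(-54)) = -(3 - (-7)/(4*8) - 27/2) = -(3 - (-7)/32 - 27/2) = -(3 - ¼*(-7/8) - 27/2) = -(3 + 7/32 - 27/2) = -1*(-329/32) = 329/32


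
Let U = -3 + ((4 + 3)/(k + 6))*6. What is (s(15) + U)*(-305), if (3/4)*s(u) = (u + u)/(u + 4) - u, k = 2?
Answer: 362645/76 ≈ 4771.6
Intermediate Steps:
s(u) = -4*u/3 + 8*u/(3*(4 + u)) (s(u) = 4*((u + u)/(u + 4) - u)/3 = 4*((2*u)/(4 + u) - u)/3 = 4*(2*u/(4 + u) - u)/3 = 4*(-u + 2*u/(4 + u))/3 = -4*u/3 + 8*u/(3*(4 + u)))
U = 9/4 (U = -3 + ((4 + 3)/(2 + 6))*6 = -3 + (7/8)*6 = -3 + 21/4 = 9/4 ≈ 2.2500)
(s(15) + U)*(-305) = (-4*15*(2 + 15)/(12 + 3*15) + 9/4)*(-305) = (-4*15*17/(12 + 45) + 9/4)*(-305) = (-4*15*17/57 + 9/4)*(-305) = (-4*15*1/57*17 + 9/4)*(-305) = (-340/19 + 9/4)*(-305) = -1189/76*(-305) = 362645/76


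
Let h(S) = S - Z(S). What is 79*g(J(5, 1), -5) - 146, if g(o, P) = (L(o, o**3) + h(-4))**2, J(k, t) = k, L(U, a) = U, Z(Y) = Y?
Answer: 1829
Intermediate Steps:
h(S) = 0 (h(S) = S - S = 0)
g(o, P) = o**2 (g(o, P) = (o + 0)**2 = o**2)
79*g(J(5, 1), -5) - 146 = 79*5**2 - 146 = 79*25 - 146 = 1975 - 146 = 1829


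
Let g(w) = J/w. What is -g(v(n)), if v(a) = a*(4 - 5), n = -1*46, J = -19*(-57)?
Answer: -1083/46 ≈ -23.543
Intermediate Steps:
J = 1083
n = -46
v(a) = -a (v(a) = a*(-1) = -a)
g(w) = 1083/w
-g(v(n)) = -1083/((-1*(-46))) = -1083/46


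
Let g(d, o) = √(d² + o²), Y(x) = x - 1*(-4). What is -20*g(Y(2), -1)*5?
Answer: -100*√37 ≈ -608.28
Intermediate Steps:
Y(x) = 4 + x (Y(x) = x + 4 = 4 + x)
-20*g(Y(2), -1)*5 = -20*√((4 + 2)² + (-1)²)*5 = -20*√(6² + 1)*5 = -20*√(36 + 1)*5 = -20*√37*5 = -100*√37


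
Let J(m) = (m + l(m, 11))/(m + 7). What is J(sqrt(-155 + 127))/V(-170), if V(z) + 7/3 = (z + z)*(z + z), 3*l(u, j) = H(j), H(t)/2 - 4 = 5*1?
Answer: 30/3814723 + 6*I*sqrt(7)/26703061 ≈ 7.8643e-6 + 5.9448e-7*I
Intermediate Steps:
H(t) = 18 (H(t) = 8 + 2*(5*1) = 8 + 2*5 = 8 + 10 = 18)
l(u, j) = 6 (l(u, j) = (1/3)*18 = 6)
J(m) = (6 + m)/(7 + m) (J(m) = (m + 6)/(m + 7) = (6 + m)/(7 + m))
V(z) = -7/3 + 4*z**2 (V(z) = -7/3 + (z + z)*(z + z) = -7/3 + (2*z)*(2*z) = -7/3 + 4*z**2)
J(sqrt(-155 + 127))/V(-170) = ((6 + sqrt(-155 + 127))/(7 + sqrt(-155 + 127)))/(-7/3 + 4*(-170)**2) = ((6 + sqrt(-28))/(7 + sqrt(-28)))/(-7/3 + 4*28900) = ((6 + 2*I*sqrt(7))/(7 + 2*I*sqrt(7)))/(-7/3 + 115600) = ((6 + 2*I*sqrt(7))/(7 + 2*I*sqrt(7)))/(346793/3) = ((6 + 2*I*sqrt(7))/(7 + 2*I*sqrt(7)))*(3/346793) = 3*(6 + 2*I*sqrt(7))/(346793*(7 + 2*I*sqrt(7)))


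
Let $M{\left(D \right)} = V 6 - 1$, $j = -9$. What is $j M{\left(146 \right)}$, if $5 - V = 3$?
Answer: $-99$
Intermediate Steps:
$V = 2$ ($V = 5 - 3 = 2$)
$M{\left(D \right)} = 11$ ($M{\left(D \right)} = 2 \cdot 6 - 1 = 12 - 1 = 11$)
$j M{\left(146 \right)} = \left(-9\right) 11 = -99$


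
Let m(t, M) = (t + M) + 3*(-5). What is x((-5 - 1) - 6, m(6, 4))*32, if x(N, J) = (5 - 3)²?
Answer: 128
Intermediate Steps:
m(t, M) = -15 + M + t (m(t, M) = (M + t) - 15 = -15 + M + t)
x(N, J) = 4 (x(N, J) = 2² = 4)
x((-5 - 1) - 6, m(6, 4))*32 = 4*32 = 128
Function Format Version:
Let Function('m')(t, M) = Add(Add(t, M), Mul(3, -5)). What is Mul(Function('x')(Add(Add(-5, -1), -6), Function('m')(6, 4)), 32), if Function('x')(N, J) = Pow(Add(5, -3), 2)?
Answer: 128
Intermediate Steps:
Function('m')(t, M) = Add(-15, M, t) (Function('m')(t, M) = Add(Add(M, t), -15) = Add(-15, M, t))
Function('x')(N, J) = 4 (Function('x')(N, J) = Pow(2, 2) = 4)
Mul(Function('x')(Add(Add(-5, -1), -6), Function('m')(6, 4)), 32) = Mul(4, 32) = 128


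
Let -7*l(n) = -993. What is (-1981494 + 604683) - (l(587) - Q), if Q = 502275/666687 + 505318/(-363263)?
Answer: -111158114082132917/80727573227 ≈ -1.3770e+6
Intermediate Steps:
Q = -51477006047/80727573227 (Q = 502275*(1/666687) + 505318*(-1/363263) = 167425/222229 - 505318/363263 = -51477006047/80727573227 ≈ -0.63766)
l(n) = 993/7 (l(n) = -⅐*(-993) = 993/7)
(-1981494 + 604683) - (l(587) - Q) = (-1981494 + 604683) - (993/7 - 1*(-51477006047/80727573227)) = -1376811 - (993/7 + 51477006047/80727573227) = -1376811 - 1*11503259893820/80727573227 = -1376811 - 11503259893820/80727573227 = -111158114082132917/80727573227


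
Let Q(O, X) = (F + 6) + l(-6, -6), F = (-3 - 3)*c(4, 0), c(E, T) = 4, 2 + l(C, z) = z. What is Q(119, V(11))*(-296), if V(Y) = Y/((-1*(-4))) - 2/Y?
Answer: 7696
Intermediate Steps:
l(C, z) = -2 + z
V(Y) = -2/Y + Y/4 (V(Y) = Y/4 - 2/Y = -2/Y + Y/4)
F = -24 (F = (-3 - 3)*4 = -6*4 = -24)
Q(O, X) = -26 (Q(O, X) = (-24 + 6) + (-2 - 6) = -18 - 8 = -26)
Q(119, V(11))*(-296) = -26*(-296) = 7696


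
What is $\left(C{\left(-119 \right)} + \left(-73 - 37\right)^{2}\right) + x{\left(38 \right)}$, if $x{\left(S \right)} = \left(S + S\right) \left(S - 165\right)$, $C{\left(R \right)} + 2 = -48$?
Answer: $2398$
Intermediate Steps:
$C{\left(R \right)} = -50$ ($C{\left(R \right)} = -2 - 48 = -50$)
$x{\left(S \right)} = 2 S \left(-165 + S\right)$
$\left(C{\left(-119 \right)} + \left(-73 - 37\right)^{2}\right) + x{\left(38 \right)} = \left(-50 + \left(-73 - 37\right)^{2}\right) + 2 \cdot 38 \left(-165 + 38\right) = \left(-50 + \left(-110\right)^{2}\right) + 2 \cdot 38 \left(-127\right) = \left(-50 + 12100\right) - 9652 = 12050 - 9652 = 2398$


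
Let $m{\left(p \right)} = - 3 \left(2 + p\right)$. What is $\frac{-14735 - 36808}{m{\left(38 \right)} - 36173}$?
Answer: $\frac{51543}{36293} \approx 1.4202$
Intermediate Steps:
$m{\left(p \right)} = -6 - 3 p$
$\frac{-14735 - 36808}{m{\left(38 \right)} - 36173} = \frac{-14735 - 36808}{\left(-6 - 114\right) - 36173} = - \frac{51543}{\left(-6 - 114\right) - 36173} = - \frac{51543}{-120 - 36173} = - \frac{51543}{-36293} = \left(-51543\right) \left(- \frac{1}{36293}\right) = \frac{51543}{36293}$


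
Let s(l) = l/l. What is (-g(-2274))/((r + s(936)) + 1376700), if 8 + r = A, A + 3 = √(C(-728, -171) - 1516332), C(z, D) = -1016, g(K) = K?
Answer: 37268965/22562819922 - 379*I*√379337/157939739454 ≈ 0.0016518 - 1.478e-6*I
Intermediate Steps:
s(l) = 1
A = -3 + 2*I*√379337 (A = -3 + √(-1016 - 1516332) = -3 + √(-1517348) = -3 + 2*I*√379337 ≈ -3.0 + 1231.8*I)
r = -11 + 2*I*√379337 (r = -8 + (-3 + 2*I*√379337) = -11 + 2*I*√379337 ≈ -11.0 + 1231.8*I)
(-g(-2274))/((r + s(936)) + 1376700) = (-1*(-2274))/(((-11 + 2*I*√379337) + 1) + 1376700) = 2274/((-10 + 2*I*√379337) + 1376700) = 2274/(1376690 + 2*I*√379337)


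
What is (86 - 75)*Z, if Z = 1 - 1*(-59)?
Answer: 660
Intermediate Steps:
Z = 60 (Z = 1 + 59 = 60)
(86 - 75)*Z = (86 - 75)*60 = 11*60 = 660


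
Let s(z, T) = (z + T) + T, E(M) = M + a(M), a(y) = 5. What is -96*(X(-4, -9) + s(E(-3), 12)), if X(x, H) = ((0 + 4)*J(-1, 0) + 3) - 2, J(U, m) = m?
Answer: -2592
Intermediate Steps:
E(M) = 5 + M (E(M) = M + 5 = 5 + M)
X(x, H) = 1 (X(x, H) = ((0 + 4)*0 + 3) - 2 = (4*0 + 3) - 2 = (0 + 3) - 2 = 3 - 2 = 1)
s(z, T) = z + 2*T (s(z, T) = (T + z) + T = z + 2*T)
-96*(X(-4, -9) + s(E(-3), 12)) = -96*(1 + ((5 - 3) + 2*12)) = -96*(1 + (2 + 24)) = -96*(1 + 26) = -96*27 = -2592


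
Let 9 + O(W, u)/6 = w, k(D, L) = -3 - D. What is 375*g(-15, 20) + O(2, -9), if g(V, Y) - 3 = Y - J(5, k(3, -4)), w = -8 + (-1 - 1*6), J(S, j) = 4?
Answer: 6981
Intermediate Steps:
w = -15 (w = -8 + (-1 - 6) = -8 - 7 = -15)
O(W, u) = -144 (O(W, u) = -54 + 6*(-15) = -54 - 90 = -144)
g(V, Y) = -1 + Y (g(V, Y) = 3 + (Y - 1*4) = 3 + (Y - 4) = 3 + (-4 + Y) = -1 + Y)
375*g(-15, 20) + O(2, -9) = 375*(-1 + 20) - 144 = 375*19 - 144 = 7125 - 144 = 6981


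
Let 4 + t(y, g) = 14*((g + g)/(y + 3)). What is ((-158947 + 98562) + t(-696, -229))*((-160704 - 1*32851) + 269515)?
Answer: -50450901800/11 ≈ -4.5864e+9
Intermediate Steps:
t(y, g) = -4 + 28*g/(3 + y) (t(y, g) = -4 + 14*((g + g)/(y + 3)) = -4 + 14*((2*g)/(3 + y)) = -4 + 14*(2*g/(3 + y)) = -4 + 28*g/(3 + y))
((-158947 + 98562) + t(-696, -229))*((-160704 - 1*32851) + 269515) = ((-158947 + 98562) + 4*(-3 - 1*(-696) + 7*(-229))/(3 - 696))*((-160704 - 1*32851) + 269515) = (-60385 + 4*(-3 + 696 - 1603)/(-693))*((-160704 - 32851) + 269515) = (-60385 + 4*(-1/693)*(-910))*(-193555 + 269515) = (-60385 + 520/99)*75960 = -5977595/99*75960 = -50450901800/11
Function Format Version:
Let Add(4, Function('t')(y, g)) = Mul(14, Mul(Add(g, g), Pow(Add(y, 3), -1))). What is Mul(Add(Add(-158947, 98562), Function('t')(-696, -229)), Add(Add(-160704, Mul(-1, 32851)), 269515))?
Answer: Rational(-50450901800, 11) ≈ -4.5864e+9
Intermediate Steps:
Function('t')(y, g) = Add(-4, Mul(28, g, Pow(Add(3, y), -1))) (Function('t')(y, g) = Add(-4, Mul(14, Mul(Add(g, g), Pow(Add(y, 3), -1)))) = Add(-4, Mul(14, Mul(Mul(2, g), Pow(Add(3, y), -1)))) = Add(-4, Mul(14, Mul(2, g, Pow(Add(3, y), -1)))) = Add(-4, Mul(28, g, Pow(Add(3, y), -1))))
Mul(Add(Add(-158947, 98562), Function('t')(-696, -229)), Add(Add(-160704, Mul(-1, 32851)), 269515)) = Mul(Add(Add(-158947, 98562), Mul(4, Pow(Add(3, -696), -1), Add(-3, Mul(-1, -696), Mul(7, -229)))), Add(Add(-160704, Mul(-1, 32851)), 269515)) = Mul(Add(-60385, Mul(4, Pow(-693, -1), Add(-3, 696, -1603))), Add(Add(-160704, -32851), 269515)) = Mul(Add(-60385, Mul(4, Rational(-1, 693), -910)), Add(-193555, 269515)) = Mul(Add(-60385, Rational(520, 99)), 75960) = Mul(Rational(-5977595, 99), 75960) = Rational(-50450901800, 11)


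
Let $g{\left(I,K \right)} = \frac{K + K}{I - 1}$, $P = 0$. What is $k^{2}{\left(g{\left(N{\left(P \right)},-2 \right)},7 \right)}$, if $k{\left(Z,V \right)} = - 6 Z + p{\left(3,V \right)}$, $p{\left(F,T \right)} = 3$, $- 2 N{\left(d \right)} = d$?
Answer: $441$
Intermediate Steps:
$N{\left(d \right)} = - \frac{d}{2}$
$g{\left(I,K \right)} = \frac{2 K}{-1 + I}$
$k{\left(Z,V \right)} = 3 - 6 Z$ ($k{\left(Z,V \right)} = - 6 Z + 3 = 3 - 6 Z$)
$k^{2}{\left(g{\left(N{\left(P \right)},-2 \right)},7 \right)} = \left(3 - 6 \cdot 2 \left(-2\right) \frac{1}{-1 - 0}\right)^{2} = \left(3 - 6 \cdot 2 \left(-2\right) \frac{1}{-1 + 0}\right)^{2} = \left(3 - 6 \cdot 2 \left(-2\right) \frac{1}{-1}\right)^{2} = \left(3 - 6 \cdot 2 \left(-2\right) \left(-1\right)\right)^{2} = \left(3 - 24\right)^{2} = \left(-21\right)^{2} = 441$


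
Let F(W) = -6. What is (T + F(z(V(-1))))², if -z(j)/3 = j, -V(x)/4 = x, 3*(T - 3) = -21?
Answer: 100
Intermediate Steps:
T = -4 (T = 3 + (⅓)*(-21) = 3 - 7 = -4)
V(x) = -4*x
z(j) = -3*j
(T + F(z(V(-1))))² = (-4 - 6)² = (-10)² = 100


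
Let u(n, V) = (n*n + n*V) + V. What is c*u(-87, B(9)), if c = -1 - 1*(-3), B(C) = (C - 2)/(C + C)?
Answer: 135640/9 ≈ 15071.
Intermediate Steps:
B(C) = (-2 + C)/(2*C) (B(C) = (-2 + C)/((2*C)) = (-2 + C)*(1/(2*C)) = (-2 + C)/(2*C))
u(n, V) = V + n**2 + V*n (u(n, V) = (n**2 + V*n) + V = V + n**2 + V*n)
c = 2 (c = -1 + 3 = 2)
c*u(-87, B(9)) = 2*((1/2)*(-2 + 9)/9 + (-87)**2 + ((1/2)*(-2 + 9)/9)*(-87)) = 2*((1/2)*(1/9)*7 + 7569 + ((1/2)*(1/9)*7)*(-87)) = 2*(7/18 + 7569 + (7/18)*(-87)) = 2*(7/18 + 7569 - 203/6) = 2*(67820/9) = 135640/9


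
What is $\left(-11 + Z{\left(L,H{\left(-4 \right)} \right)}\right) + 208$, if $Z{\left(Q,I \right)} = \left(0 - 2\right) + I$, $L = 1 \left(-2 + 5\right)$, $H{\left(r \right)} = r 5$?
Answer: $175$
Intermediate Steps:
$H{\left(r \right)} = 5 r$
$L = 3$ ($L = 1 \cdot 3 = 3$)
$Z{\left(Q,I \right)} = -2 + I$
$\left(-11 + Z{\left(L,H{\left(-4 \right)} \right)}\right) + 208 = \left(-11 + \left(-2 + 5 \left(-4\right)\right)\right) + 208 = \left(-11 - 22\right) + 208 = -33 + 208 = 175$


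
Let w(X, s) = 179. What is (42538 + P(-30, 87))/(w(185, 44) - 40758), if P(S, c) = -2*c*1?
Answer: -356/341 ≈ -1.0440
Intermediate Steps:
P(S, c) = -2*c
(42538 + P(-30, 87))/(w(185, 44) - 40758) = (42538 - 2*87)/(179 - 40758) = (42538 - 174)/(-40579) = 42364*(-1/40579) = -356/341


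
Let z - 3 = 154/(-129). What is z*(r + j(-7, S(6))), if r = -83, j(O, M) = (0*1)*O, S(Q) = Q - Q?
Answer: -19339/129 ≈ -149.91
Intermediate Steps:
S(Q) = 0
j(O, M) = 0 (j(O, M) = 0*O = 0)
z = 233/129 (z = 3 + 154/(-129) = 3 + 154*(-1/129) = 3 - 154/129 = 233/129 ≈ 1.8062)
z*(r + j(-7, S(6))) = 233*(-83 + 0)/129 = (233/129)*(-83) = -19339/129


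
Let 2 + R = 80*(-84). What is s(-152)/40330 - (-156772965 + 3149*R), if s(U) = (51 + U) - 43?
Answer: 3588171049523/20165 ≈ 1.7794e+8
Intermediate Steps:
s(U) = 8 + U
R = -6722 (R = -2 + 80*(-84) = -2 - 6720 = -6722)
s(-152)/40330 - (-156772965 + 3149*R) = (8 - 152)/40330 - 3149/(1/(-6722 - 49785)) = -144*1/40330 - 3149/(1/(-56507)) = -72/20165 - 3149/(-1/56507) = -72/20165 - 3149*(-56507) = -72/20165 + 177940543 = 3588171049523/20165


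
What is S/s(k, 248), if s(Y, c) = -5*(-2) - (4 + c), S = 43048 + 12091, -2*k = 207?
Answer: -55139/242 ≈ -227.85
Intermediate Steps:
k = -207/2 (k = -1/2*207 = -207/2 ≈ -103.50)
S = 55139
s(Y, c) = 6 - c (s(Y, c) = 10 + (-4 - c) = 6 - c)
S/s(k, 248) = 55139/(6 - 1*248) = 55139/(6 - 248) = 55139/(-242) = 55139*(-1/242) = -55139/242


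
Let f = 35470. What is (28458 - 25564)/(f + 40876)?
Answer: 1447/38173 ≈ 0.037906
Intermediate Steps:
(28458 - 25564)/(f + 40876) = (28458 - 25564)/(35470 + 40876) = 2894/76346 = 2894*(1/76346) = 1447/38173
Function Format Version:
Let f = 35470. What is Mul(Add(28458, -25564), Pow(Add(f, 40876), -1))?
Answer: Rational(1447, 38173) ≈ 0.037906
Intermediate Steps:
Mul(Add(28458, -25564), Pow(Add(f, 40876), -1)) = Mul(Add(28458, -25564), Pow(Add(35470, 40876), -1)) = Mul(2894, Pow(76346, -1)) = Mul(2894, Rational(1, 76346)) = Rational(1447, 38173)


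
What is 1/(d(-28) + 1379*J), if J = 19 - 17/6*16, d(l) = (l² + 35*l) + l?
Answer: -3/109613 ≈ -2.7369e-5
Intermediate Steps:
d(l) = l² + 36*l
J = -79/3 (J = 19 - 17*⅙*16 = 19 - 17/6*16 = 19 - 136/3 = -79/3 ≈ -26.333)
1/(d(-28) + 1379*J) = 1/(-28*(36 - 28) + 1379*(-79/3)) = 1/(-28*8 - 108941/3) = 1/(-224 - 108941/3) = 1/(-109613/3) = -3/109613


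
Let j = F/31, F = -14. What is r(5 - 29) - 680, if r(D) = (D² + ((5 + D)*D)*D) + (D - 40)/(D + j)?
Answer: -4186200/379 ≈ -11045.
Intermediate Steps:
j = -14/31 ≈ -0.45161
r(D) = D² + D²*(5 + D) + (-40 + D)/(-14/31 + D) (r(D) = (D² + ((5 + D)*D)*D) + (D - 40)/(D - 14/31) = (D² + (D*(5 + D))*D) + (-40 + D)/(-14/31 + D) = (D² + D²*(5 + D)) + (-40 + D)/(-14/31 + D) = D² + D²*(5 + D) + (-40 + D)/(-14/31 + D))
r(5 - 29) - 680 = (-1240 - 84*(5 - 29)² + 31*(5 - 29) + 31*(5 - 29)⁴ + 172*(5 - 29)³)/(-14 + 31*(5 - 29)) - 680 = (-1240 - 84*(-24)² + 31*(-24) + 31*(-24)⁴ + 172*(-24)³)/(-14 + 31*(-24)) - 680 = (-1240 - 84*576 - 744 + 31*331776 + 172*(-13824))/(-14 - 744) - 680 = (-1240 - 48384 - 744 + 10285056 - 2377728)/(-758) - 680 = -1/758*7856960 - 680 = -3928480/379 - 680 = -4186200/379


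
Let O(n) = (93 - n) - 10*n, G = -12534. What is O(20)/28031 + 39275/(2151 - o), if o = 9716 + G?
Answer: 1100286462/139286039 ≈ 7.8995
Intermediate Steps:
O(n) = 93 - 11*n (O(n) = (93 - n) - 10*n = 93 - 11*n)
o = -2818 (o = 9716 - 12534 = -2818)
O(20)/28031 + 39275/(2151 - o) = (93 - 11*20)/28031 + 39275/(2151 - 1*(-2818)) = (93 - 220)*(1/28031) + 39275/(2151 + 2818) = -127*1/28031 + 39275/4969 = -127/28031 + 39275*(1/4969) = -127/28031 + 39275/4969 = 1100286462/139286039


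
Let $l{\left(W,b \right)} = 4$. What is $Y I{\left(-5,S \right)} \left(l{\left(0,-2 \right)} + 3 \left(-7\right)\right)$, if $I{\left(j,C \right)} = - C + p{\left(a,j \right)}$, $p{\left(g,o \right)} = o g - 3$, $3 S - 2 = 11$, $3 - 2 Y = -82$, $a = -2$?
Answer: $- \frac{5780}{3} \approx -1926.7$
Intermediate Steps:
$Y = \frac{85}{2}$ ($Y = \frac{3}{2} - -41 = \frac{3}{2} + 41 = \frac{85}{2} \approx 42.5$)
$S = \frac{13}{3}$ ($S = \frac{2}{3} + \frac{1}{3} \cdot 11 = \frac{2}{3} + \frac{11}{3} = \frac{13}{3} \approx 4.3333$)
$p{\left(g,o \right)} = -3 + g o$ ($p{\left(g,o \right)} = g o - 3 = -3 + g o$)
$I{\left(j,C \right)} = -3 - C - 2 j$ ($I{\left(j,C \right)} = - C - \left(3 + 2 j\right) = -3 - C - 2 j$)
$Y I{\left(-5,S \right)} \left(l{\left(0,-2 \right)} + 3 \left(-7\right)\right) = \frac{85 \left(-3 - \frac{13}{3} - -10\right)}{2} \left(4 + 3 \left(-7\right)\right) = \frac{85 \left(-3 - \frac{13}{3} + 10\right)}{2} \left(4 - 21\right) = \frac{85}{2} \cdot \frac{8}{3} \left(-17\right) = \frac{340}{3} \left(-17\right) = - \frac{5780}{3}$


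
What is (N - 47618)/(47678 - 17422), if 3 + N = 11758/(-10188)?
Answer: -242587253/154124064 ≈ -1.5740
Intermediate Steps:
N = -21161/5094 (N = -3 + 11758/(-10188) = -3 + 11758*(-1/10188) = -3 - 5879/5094 = -21161/5094 ≈ -4.1541)
(N - 47618)/(47678 - 17422) = (-21161/5094 - 47618)/(47678 - 17422) = -242587253/5094/30256 = -242587253/5094*1/30256 = -242587253/154124064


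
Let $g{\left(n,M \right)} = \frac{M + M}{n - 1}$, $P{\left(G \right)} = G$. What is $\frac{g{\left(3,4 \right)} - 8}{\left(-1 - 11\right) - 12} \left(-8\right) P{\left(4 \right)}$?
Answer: $- \frac{16}{3} \approx -5.3333$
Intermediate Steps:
$g{\left(n,M \right)} = \frac{2 M}{-1 + n}$
$\frac{g{\left(3,4 \right)} - 8}{\left(-1 - 11\right) - 12} \left(-8\right) P{\left(4 \right)} = \frac{2 \cdot 4 \frac{1}{-1 + 3} - 8}{\left(-1 - 11\right) - 12} \left(-8\right) 4 = \frac{2 \cdot 4 \cdot \frac{1}{2} - 8}{\left(-1 - 11\right) - 12} \left(-8\right) 4 = \frac{2 \cdot 4 \cdot \frac{1}{2} - 8}{-12 - 12} \left(-8\right) 4 = \frac{4 - 8}{-24} \left(-8\right) 4 = \left(-4\right) \left(- \frac{1}{24}\right) \left(-8\right) 4 = \frac{1}{6} \left(-8\right) 4 = \left(- \frac{4}{3}\right) 4 = - \frac{16}{3}$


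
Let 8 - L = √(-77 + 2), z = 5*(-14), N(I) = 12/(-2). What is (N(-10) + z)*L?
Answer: -608 + 380*I*√3 ≈ -608.0 + 658.18*I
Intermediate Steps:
N(I) = -6 (N(I) = 12*(-½) = -6)
z = -70
L = 8 - 5*I*√3 (L = 8 - √(-77 + 2) = 8 - √(-75) = 8 - 5*I*√3 ≈ 8.0 - 8.6602*I)
(N(-10) + z)*L = (-6 - 70)*(8 - 5*I*√3) = -76*(8 - 5*I*√3) = -608 + 380*I*√3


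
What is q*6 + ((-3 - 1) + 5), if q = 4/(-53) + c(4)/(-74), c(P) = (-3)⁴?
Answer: -11806/1961 ≈ -6.0204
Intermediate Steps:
c(P) = 81
q = -4589/3922 (q = 4/(-53) + 81/(-74) = 4*(-1/53) + 81*(-1/74) = -4/53 - 81/74 = -4589/3922 ≈ -1.1701)
q*6 + ((-3 - 1) + 5) = -4589/3922*6 + ((-3 - 1) + 5) = -13767/1961 + (-4 + 5) = -13767/1961 + 1 = -11806/1961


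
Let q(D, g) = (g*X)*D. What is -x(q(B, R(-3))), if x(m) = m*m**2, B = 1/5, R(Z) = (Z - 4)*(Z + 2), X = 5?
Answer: -343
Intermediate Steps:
R(Z) = (-4 + Z)*(2 + Z)
B = 1/5 (B = 1*(1/5) = 1/5 ≈ 0.20000)
q(D, g) = 5*D*g (q(D, g) = (g*5)*D = (5*g)*D = 5*D*g)
x(m) = m**3
-x(q(B, R(-3))) = -(5*(1/5)*(-8 + (-3)**2 - 2*(-3)))**3 = -(5*(1/5)*(-8 + 9 + 6))**3 = -(5*(1/5)*7)**3 = -1*7**3 = -1*343 = -343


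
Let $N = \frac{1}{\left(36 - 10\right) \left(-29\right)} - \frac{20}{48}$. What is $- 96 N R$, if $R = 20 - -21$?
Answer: $\frac{620248}{377} \approx 1645.2$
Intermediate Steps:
$R = 41$ ($R = 20 + 21 = 41$)
$N = - \frac{1891}{4524}$ ($N = \frac{1}{26} \left(- \frac{1}{29}\right) - \frac{5}{12} = - \frac{1}{754} - \frac{5}{12} = - \frac{1891}{4524} \approx -0.41799$)
$- 96 N R = \left(-96\right) \left(- \frac{1891}{4524}\right) 41 = \frac{15128}{377} \cdot 41 = \frac{620248}{377}$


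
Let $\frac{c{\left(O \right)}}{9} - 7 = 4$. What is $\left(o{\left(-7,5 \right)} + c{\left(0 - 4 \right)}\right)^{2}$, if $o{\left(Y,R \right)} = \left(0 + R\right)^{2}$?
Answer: $15376$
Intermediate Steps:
$c{\left(O \right)} = 99$ ($c{\left(O \right)} = 63 + 9 \cdot 4 = 63 + 36 = 99$)
$o{\left(Y,R \right)} = R^{2}$
$\left(o{\left(-7,5 \right)} + c{\left(0 - 4 \right)}\right)^{2} = \left(5^{2} + 99\right)^{2} = \left(25 + 99\right)^{2} = 124^{2} = 15376$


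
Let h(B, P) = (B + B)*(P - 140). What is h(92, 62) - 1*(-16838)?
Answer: 2486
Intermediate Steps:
h(B, P) = 2*B*(-140 + P) (h(B, P) = (2*B)*(-140 + P) = 2*B*(-140 + P))
h(92, 62) - 1*(-16838) = 2*92*(-140 + 62) - 1*(-16838) = 2*92*(-78) + 16838 = -14352 + 16838 = 2486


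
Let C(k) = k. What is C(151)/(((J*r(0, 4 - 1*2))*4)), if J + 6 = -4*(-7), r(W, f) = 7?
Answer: 151/616 ≈ 0.24513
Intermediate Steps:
J = 22 (J = -6 - 4*(-7) = -6 + 28 = 22)
C(151)/(((J*r(0, 4 - 1*2))*4)) = 151/(((22*7)*4)) = 151/((154*4)) = 151/616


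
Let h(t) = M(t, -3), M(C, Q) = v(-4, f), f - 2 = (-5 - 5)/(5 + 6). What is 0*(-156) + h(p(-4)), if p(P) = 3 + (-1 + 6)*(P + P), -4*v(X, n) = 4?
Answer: -1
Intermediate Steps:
f = 12/11 (f = 2 + (-5 - 5)/(5 + 6) = 2 - 10/11 = 12/11 ≈ 1.0909)
v(X, n) = -1 (v(X, n) = -¼*4 = -1)
p(P) = 3 + 10*P (p(P) = 3 + 5*(2*P) = 3 + 10*P)
M(C, Q) = -1
h(t) = -1
0*(-156) + h(p(-4)) = 0*(-156) - 1 = 0 - 1 = -1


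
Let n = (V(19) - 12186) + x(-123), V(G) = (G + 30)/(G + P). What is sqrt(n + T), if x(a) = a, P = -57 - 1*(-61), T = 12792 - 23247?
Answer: I*sqrt(12041029)/23 ≈ 150.87*I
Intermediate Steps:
T = -10455
P = 4 (P = -57 + 61 = 4)
V(G) = (30 + G)/(4 + G) (V(G) = (G + 30)/(G + 4) = (30 + G)/(4 + G))
n = -283058/23 (n = ((30 + 19)/(4 + 19) - 12186) - 123 = (49/23 - 12186) - 123 = -280229/23 - 123 = -283058/23 ≈ -12307.)
sqrt(n + T) = sqrt(-283058/23 - 10455) = sqrt(-523523/23) = I*sqrt(12041029)/23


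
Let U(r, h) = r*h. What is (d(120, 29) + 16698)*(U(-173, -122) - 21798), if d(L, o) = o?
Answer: -11575084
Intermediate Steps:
U(r, h) = h*r
(d(120, 29) + 16698)*(U(-173, -122) - 21798) = (29 + 16698)*(-122*(-173) - 21798) = 16727*(21106 - 21798) = 16727*(-692) = -11575084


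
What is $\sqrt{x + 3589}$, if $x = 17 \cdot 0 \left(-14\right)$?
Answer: $\sqrt{3589} \approx 59.908$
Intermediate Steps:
$x = 0$ ($x = 0 \left(-14\right) = 0$)
$\sqrt{x + 3589} = \sqrt{0 + 3589} = \sqrt{3589}$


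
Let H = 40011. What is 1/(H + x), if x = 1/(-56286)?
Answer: 56286/2252059145 ≈ 2.4993e-5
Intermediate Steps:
x = -1/56286 ≈ -1.7766e-5
1/(H + x) = 1/(40011 - 1/56286) = 1/(2252059145/56286) = 56286/2252059145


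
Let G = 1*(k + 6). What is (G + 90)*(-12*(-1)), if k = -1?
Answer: 1140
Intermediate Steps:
G = 5 (G = 1*(-1 + 6) = 1*5 = 5)
(G + 90)*(-12*(-1)) = (5 + 90)*(-12*(-1)) = 95*12 = 1140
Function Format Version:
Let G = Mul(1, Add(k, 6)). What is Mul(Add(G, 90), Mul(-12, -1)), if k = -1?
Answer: 1140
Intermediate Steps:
G = 5 (G = Mul(1, Add(-1, 6)) = Mul(1, 5) = 5)
Mul(Add(G, 90), Mul(-12, -1)) = Mul(Add(5, 90), Mul(-12, -1)) = Mul(95, 12) = 1140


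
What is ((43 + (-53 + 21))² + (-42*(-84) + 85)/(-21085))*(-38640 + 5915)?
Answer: -16674513240/4217 ≈ -3.9541e+6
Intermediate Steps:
((43 + (-53 + 21))² + (-42*(-84) + 85)/(-21085))*(-38640 + 5915) = ((43 - 32)² + (3528 + 85)*(-1/21085))*(-32725) = (11² + 3613*(-1/21085))*(-32725) = (121 - 3613/21085)*(-32725) = (2547672/21085)*(-32725) = -16674513240/4217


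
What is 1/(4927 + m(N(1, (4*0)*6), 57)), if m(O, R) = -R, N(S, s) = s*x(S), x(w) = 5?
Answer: 1/4870 ≈ 0.00020534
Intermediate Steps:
N(S, s) = 5*s (N(S, s) = s*5 = 5*s)
1/(4927 + m(N(1, (4*0)*6), 57)) = 1/(4927 - 1*57) = 1/(4927 - 57) = 1/4870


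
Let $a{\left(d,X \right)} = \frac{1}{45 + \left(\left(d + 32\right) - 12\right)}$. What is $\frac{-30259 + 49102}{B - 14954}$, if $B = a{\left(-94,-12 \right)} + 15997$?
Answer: $\frac{182149}{10082} \approx 18.067$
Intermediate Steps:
$a{\left(d,X \right)} = \frac{1}{65 + d}$ ($a{\left(d,X \right)} = \frac{1}{45 + \left(\left(32 + d\right) - 12\right)} = \frac{1}{45 + \left(20 + d\right)} = \frac{1}{65 + d}$)
$B = \frac{463912}{29}$ ($B = \frac{1}{65 - 94} + 15997 = \frac{1}{-29} + 15997 = - \frac{1}{29} + 15997 = \frac{463912}{29} \approx 15997.0$)
$\frac{-30259 + 49102}{B - 14954} = \frac{-30259 + 49102}{\frac{463912}{29} - 14954} = \frac{18843}{\frac{30246}{29}} = 18843 \cdot \frac{29}{30246} = \frac{182149}{10082}$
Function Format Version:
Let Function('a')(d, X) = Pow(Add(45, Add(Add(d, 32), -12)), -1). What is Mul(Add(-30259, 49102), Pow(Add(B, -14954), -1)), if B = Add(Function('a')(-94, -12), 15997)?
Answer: Rational(182149, 10082) ≈ 18.067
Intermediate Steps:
Function('a')(d, X) = Pow(Add(65, d), -1) (Function('a')(d, X) = Pow(Add(45, Add(Add(32, d), -12)), -1) = Pow(Add(45, Add(20, d)), -1) = Pow(Add(65, d), -1))
B = Rational(463912, 29) (B = Add(Pow(Add(65, -94), -1), 15997) = Add(Pow(-29, -1), 15997) = Add(Rational(-1, 29), 15997) = Rational(463912, 29) ≈ 15997.)
Mul(Add(-30259, 49102), Pow(Add(B, -14954), -1)) = Mul(Add(-30259, 49102), Pow(Add(Rational(463912, 29), -14954), -1)) = Mul(18843, Pow(Rational(30246, 29), -1)) = Mul(18843, Rational(29, 30246)) = Rational(182149, 10082)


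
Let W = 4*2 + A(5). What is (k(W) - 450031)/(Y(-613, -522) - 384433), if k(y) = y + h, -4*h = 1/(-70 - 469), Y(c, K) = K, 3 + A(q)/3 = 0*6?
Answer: 970268991/829962980 ≈ 1.1691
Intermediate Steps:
A(q) = -9 (A(q) = -9 + 3*(0*6) = -9 + 3*0 = -9 + 0 = -9)
h = 1/2156 (h = -1/(4*(-70 - 469)) = -¼/(-539) = -¼*(-1/539) = 1/2156 ≈ 0.00046382)
W = -1 (W = 4*2 - 9 = 8 - 9 = -1)
k(y) = 1/2156 + y (k(y) = y + 1/2156 = 1/2156 + y)
(k(W) - 450031)/(Y(-613, -522) - 384433) = ((1/2156 - 1) - 450031)/(-522 - 384433) = (-2155/2156 - 450031)/(-384955) = -970268991/2156*(-1/384955) = 970268991/829962980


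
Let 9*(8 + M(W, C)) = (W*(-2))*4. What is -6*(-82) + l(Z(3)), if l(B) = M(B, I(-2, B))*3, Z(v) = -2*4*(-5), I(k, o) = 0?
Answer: 1084/3 ≈ 361.33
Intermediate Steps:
M(W, C) = -8 - 8*W/9 (M(W, C) = -8 + ((W*(-2))*4)/9 = -8 + (-2*W*4)/9 = -8 + (-8*W)/9 = -8 - 8*W/9)
Z(v) = 40 (Z(v) = -8*(-5) = 40)
l(B) = -24 - 8*B/3 (l(B) = (-8 - 8*B/9)*3 = -24 - 8*B/3)
-6*(-82) + l(Z(3)) = -6*(-82) + (-24 - 8/3*40) = 492 + (-24 - 320/3) = 492 - 392/3 = 1084/3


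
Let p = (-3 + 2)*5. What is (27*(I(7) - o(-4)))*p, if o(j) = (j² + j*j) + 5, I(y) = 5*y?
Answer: 270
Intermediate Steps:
o(j) = 5 + 2*j² (o(j) = (j² + j²) + 5 = 2*j² + 5 = 5 + 2*j²)
p = -5 (p = -1*5 = -5)
(27*(I(7) - o(-4)))*p = (27*(5*7 - (5 + 2*(-4)²)))*(-5) = (27*(35 - (5 + 2*16)))*(-5) = (27*(35 - (5 + 32)))*(-5) = (27*(35 - 1*37))*(-5) = (27*(35 - 37))*(-5) = (27*(-2))*(-5) = -54*(-5) = 270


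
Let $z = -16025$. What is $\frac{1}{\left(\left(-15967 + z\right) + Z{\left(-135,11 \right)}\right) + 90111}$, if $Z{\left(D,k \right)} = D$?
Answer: $\frac{1}{57984} \approx 1.7246 \cdot 10^{-5}$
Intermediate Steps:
$\frac{1}{\left(\left(-15967 + z\right) + Z{\left(-135,11 \right)}\right) + 90111} = \frac{1}{\left(\left(-15967 - 16025\right) - 135\right) + 90111} = \frac{1}{\left(-31992 - 135\right) + 90111} = \frac{1}{-32127 + 90111} = \frac{1}{57984}$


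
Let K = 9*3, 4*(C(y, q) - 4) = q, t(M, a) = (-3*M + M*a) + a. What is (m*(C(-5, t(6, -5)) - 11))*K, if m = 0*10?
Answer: 0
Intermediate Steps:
t(M, a) = a - 3*M + M*a
C(y, q) = 4 + q/4
K = 27
m = 0
(m*(C(-5, t(6, -5)) - 11))*K = (0*((4 + (-5 - 3*6 + 6*(-5))/4) - 11))*27 = (0*((4 + (-5 - 18 - 30)/4) - 11))*27 = (0*((4 + (¼)*(-53)) - 11))*27 = (0*((4 - 53/4) - 11))*27 = (0*(-37/4 - 11))*27 = (0*(-81/4))*27 = 0*27 = 0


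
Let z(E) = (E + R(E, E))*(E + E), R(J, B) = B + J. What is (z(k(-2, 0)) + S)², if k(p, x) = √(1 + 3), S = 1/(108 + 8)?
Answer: 7756225/13456 ≈ 576.41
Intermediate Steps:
S = 1/116 ≈ 0.0086207
k(p, x) = 2 (k(p, x) = √4 = 2)
z(E) = 6*E² (z(E) = (E + (E + E))*(E + E) = (E + 2*E)*(2*E) = (3*E)*(2*E) = 6*E²)
(z(k(-2, 0)) + S)² = (6*2² + 1/116)² = (6*4 + 1/116)² = (24 + 1/116)² = (2785/116)² = 7756225/13456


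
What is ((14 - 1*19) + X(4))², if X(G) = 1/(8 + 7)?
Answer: 5476/225 ≈ 24.338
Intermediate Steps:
X(G) = 1/15
((14 - 1*19) + X(4))² = ((14 - 1*19) + 1/15)² = ((14 - 19) + 1/15)² = (-5 + 1/15)² = (-74/15)² = 5476/225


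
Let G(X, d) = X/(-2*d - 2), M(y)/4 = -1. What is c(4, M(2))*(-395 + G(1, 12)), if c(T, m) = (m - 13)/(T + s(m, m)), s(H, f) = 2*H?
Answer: -174607/104 ≈ -1678.9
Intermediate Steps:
M(y) = -4 (M(y) = 4*(-1) = -4)
c(T, m) = (-13 + m)/(T + 2*m) (c(T, m) = (m - 13)/(T + 2*m) = (-13 + m)/(T + 2*m))
G(X, d) = X/(-2 - 2*d)
c(4, M(2))*(-395 + G(1, 12)) = ((-13 - 4)/(4 + 2*(-4)))*(-395 - 1*1/(2 + 2*12)) = (-17/(4 - 8))*(-395 - 1*1/(2 + 24)) = (-17/(-4))*(-395 - 1*1/26) = (-¼*(-17))*(-395 - 1*1*1/26) = 17*(-395 - 1/26)/4 = (17/4)*(-10271/26) = -174607/104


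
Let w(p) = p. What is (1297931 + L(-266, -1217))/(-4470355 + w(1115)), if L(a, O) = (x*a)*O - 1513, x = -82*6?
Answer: 78987403/2234620 ≈ 35.347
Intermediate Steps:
x = -492
L(a, O) = -1513 - 492*O*a (L(a, O) = (-492*a)*O - 1513 = -492*O*a - 1513 = -1513 - 492*O*a)
(1297931 + L(-266, -1217))/(-4470355 + w(1115)) = (1297931 + (-1513 - 492*(-1217)*(-266)))/(-4470355 + 1115) = (1297931 + (-1513 - 159271224))/(-4469240) = (1297931 - 159272737)*(-1/4469240) = -157974806*(-1/4469240) = 78987403/2234620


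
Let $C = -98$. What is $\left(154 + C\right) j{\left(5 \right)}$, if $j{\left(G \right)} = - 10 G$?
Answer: $-2800$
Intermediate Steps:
$\left(154 + C\right) j{\left(5 \right)} = \left(154 - 98\right) \left(\left(-10\right) 5\right) = 56 \left(-50\right) = -2800$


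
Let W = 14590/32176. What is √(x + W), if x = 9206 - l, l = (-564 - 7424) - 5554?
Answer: √1471959972618/8044 ≈ 150.83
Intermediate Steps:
l = -13542 (l = -7988 - 5554 = -13542)
W = 7295/16088 (W = 14590*(1/32176) = 7295/16088 ≈ 0.45344)
x = 22748 (x = 9206 - 1*(-13542) = 9206 + 13542 = 22748)
√(x + W) = √(22748 + 7295/16088) = √(365977119/16088) = √1471959972618/8044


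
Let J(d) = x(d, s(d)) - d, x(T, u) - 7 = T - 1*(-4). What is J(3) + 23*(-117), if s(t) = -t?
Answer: -2680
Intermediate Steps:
x(T, u) = 11 + T (x(T, u) = 7 + (T - 1*(-4)) = 7 + (T + 4) = 7 + (4 + T) = 11 + T)
J(d) = 11 (J(d) = (11 + d) - d = 11)
J(3) + 23*(-117) = 11 + 23*(-117) = 11 - 2691 = -2680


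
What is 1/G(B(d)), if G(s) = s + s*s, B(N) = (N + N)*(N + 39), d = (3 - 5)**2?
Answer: 1/118680 ≈ 8.4260e-6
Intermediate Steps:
d = 4 (d = (-2)**2 = 4)
B(N) = 2*N*(39 + N) (B(N) = (2*N)*(39 + N) = 2*N*(39 + N))
G(s) = s + s**2
1/G(B(d)) = 1/((2*4*(39 + 4))*(1 + 2*4*(39 + 4))) = 1/((2*4*43)*(1 + 2*4*43)) = 1/(344*(1 + 344)) = 1/(344*345) = 1/118680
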